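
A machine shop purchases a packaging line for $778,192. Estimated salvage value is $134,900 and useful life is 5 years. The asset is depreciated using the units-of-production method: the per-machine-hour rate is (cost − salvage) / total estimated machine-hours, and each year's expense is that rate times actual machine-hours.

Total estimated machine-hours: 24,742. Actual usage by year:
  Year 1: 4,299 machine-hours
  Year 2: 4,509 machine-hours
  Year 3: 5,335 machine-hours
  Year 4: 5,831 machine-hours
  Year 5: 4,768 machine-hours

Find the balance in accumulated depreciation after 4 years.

$519,324

Depreciable base = $778,192 − $134,900 = $643,292.
Rate = $643,292 / 24,742 machine-hours = $26 per machine-hour.
Year 1: 4,299 × $26 = $111,774. Book value $666,418.
Year 2: 4,509 × $26 = $117,234. Book value $549,184.
Year 3: 5,335 × $26 = $138,710. Book value $410,474.
Year 4: 5,831 × $26 = $151,606. Book value $258,868.
Accumulated through year 4 = $778,192 − $258,868 = $519,324.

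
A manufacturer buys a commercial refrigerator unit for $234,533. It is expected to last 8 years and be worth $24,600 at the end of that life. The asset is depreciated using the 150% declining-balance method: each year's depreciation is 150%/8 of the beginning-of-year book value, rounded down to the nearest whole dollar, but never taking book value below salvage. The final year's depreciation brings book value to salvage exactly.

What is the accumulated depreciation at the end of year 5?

Depreciable base = $234,533 − $24,600 = $209,933.
Year 1: ⌊$234,533 × 150%/8⌋ = $43,974. Book value $190,559.
Year 2: ⌊$190,559 × 150%/8⌋ = $35,729. Book value $154,830.
Year 3: ⌊$154,830 × 150%/8⌋ = $29,030. Book value $125,800.
Year 4: ⌊$125,800 × 150%/8⌋ = $23,587. Book value $102,213.
Year 5: ⌊$102,213 × 150%/8⌋ = $19,164. Book value $83,049.
Accumulated through year 5 = $234,533 − $83,049 = $151,484.

$151,484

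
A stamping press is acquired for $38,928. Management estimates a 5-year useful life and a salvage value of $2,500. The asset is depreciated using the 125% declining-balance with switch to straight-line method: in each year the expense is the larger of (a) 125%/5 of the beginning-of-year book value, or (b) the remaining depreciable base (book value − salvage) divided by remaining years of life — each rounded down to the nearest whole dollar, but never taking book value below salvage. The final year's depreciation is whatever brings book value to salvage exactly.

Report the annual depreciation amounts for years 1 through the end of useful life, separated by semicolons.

Depreciable base = $38,928 − $2,500 = $36,428.
Year 1: DB = ⌊$38,928 × 125%/5⌋ = $9,732; SL = ⌊$36,428/5⌋ = $7,285 → take DB $9,732. Book value $29,196.
Year 2: DB = ⌊$29,196 × 125%/5⌋ = $7,299; SL = ⌊$26,696/4⌋ = $6,674 → take DB $7,299. Book value $21,897.
Year 3: DB = ⌊$21,897 × 125%/5⌋ = $5,474; SL = ⌊$19,397/3⌋ = $6,465 → take SL $6,465. Book value $15,432.
Year 4: DB = ⌊$15,432 × 125%/5⌋ = $3,858; SL = ⌊$12,932/2⌋ = $6,466 → take SL $6,466. Book value $8,966.
Year 5 (final): $8,966 − $2,500 = $6,466. Book value $2,500.

$9,732; $7,299; $6,465; $6,466; $6,466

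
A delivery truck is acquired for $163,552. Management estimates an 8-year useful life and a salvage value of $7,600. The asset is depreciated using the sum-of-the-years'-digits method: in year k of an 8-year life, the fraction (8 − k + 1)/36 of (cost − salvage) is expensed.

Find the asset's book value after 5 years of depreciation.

Depreciable base = $163,552 − $7,600 = $155,952.
Sum of the years' digits = 8+7+6+5+4+3+2+1 = 36.
Year 1: $155,952 × 8/36 = $34,656. Book value $128,896.
Year 2: $155,952 × 7/36 = $30,324. Book value $98,572.
Year 3: $155,952 × 6/36 = $25,992. Book value $72,580.
Year 4: $155,952 × 5/36 = $21,660. Book value $50,920.
Year 5: $155,952 × 4/36 = $17,328. Book value $33,592.

$33,592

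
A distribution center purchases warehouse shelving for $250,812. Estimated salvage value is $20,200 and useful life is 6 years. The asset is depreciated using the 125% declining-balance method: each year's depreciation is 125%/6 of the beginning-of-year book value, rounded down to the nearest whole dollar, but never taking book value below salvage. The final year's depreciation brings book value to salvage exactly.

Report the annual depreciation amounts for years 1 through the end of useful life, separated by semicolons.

$52,252; $41,366; $32,748; $25,926; $20,525; $57,795

Depreciable base = $250,812 − $20,200 = $230,612.
Year 1: ⌊$250,812 × 125%/6⌋ = $52,252. Book value $198,560.
Year 2: ⌊$198,560 × 125%/6⌋ = $41,366. Book value $157,194.
Year 3: ⌊$157,194 × 125%/6⌋ = $32,748. Book value $124,446.
Year 4: ⌊$124,446 × 125%/6⌋ = $25,926. Book value $98,520.
Year 5: ⌊$98,520 × 125%/6⌋ = $20,525. Book value $77,995.
Year 6 (final): $77,995 − $20,200 = $57,795. Book value $20,200.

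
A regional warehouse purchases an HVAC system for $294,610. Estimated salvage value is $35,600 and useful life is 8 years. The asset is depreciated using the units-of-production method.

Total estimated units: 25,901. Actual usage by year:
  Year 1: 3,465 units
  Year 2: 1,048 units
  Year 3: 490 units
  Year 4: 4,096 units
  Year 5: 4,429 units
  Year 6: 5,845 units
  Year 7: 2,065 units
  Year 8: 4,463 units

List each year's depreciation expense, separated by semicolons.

$34,650; $10,480; $4,900; $40,960; $44,290; $58,450; $20,650; $44,630

Depreciable base = $294,610 − $35,600 = $259,010.
Rate = $259,010 / 25,901 units = $10 per unit.
Year 1: 3,465 × $10 = $34,650. Book value $259,960.
Year 2: 1,048 × $10 = $10,480. Book value $249,480.
Year 3: 490 × $10 = $4,900. Book value $244,580.
Year 4: 4,096 × $10 = $40,960. Book value $203,620.
Year 5: 4,429 × $10 = $44,290. Book value $159,330.
Year 6: 5,845 × $10 = $58,450. Book value $100,880.
Year 7: 2,065 × $10 = $20,650. Book value $80,230.
Year 8: 4,463 × $10 = $44,630. Book value $35,600.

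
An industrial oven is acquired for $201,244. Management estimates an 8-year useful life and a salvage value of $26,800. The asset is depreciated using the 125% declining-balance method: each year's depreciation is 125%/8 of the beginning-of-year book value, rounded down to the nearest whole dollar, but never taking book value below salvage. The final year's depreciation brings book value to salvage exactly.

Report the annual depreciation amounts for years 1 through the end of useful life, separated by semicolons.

$31,444; $26,531; $22,385; $18,888; $15,936; $13,446; $11,345; $34,469

Depreciable base = $201,244 − $26,800 = $174,444.
Year 1: ⌊$201,244 × 125%/8⌋ = $31,444. Book value $169,800.
Year 2: ⌊$169,800 × 125%/8⌋ = $26,531. Book value $143,269.
Year 3: ⌊$143,269 × 125%/8⌋ = $22,385. Book value $120,884.
Year 4: ⌊$120,884 × 125%/8⌋ = $18,888. Book value $101,996.
Year 5: ⌊$101,996 × 125%/8⌋ = $15,936. Book value $86,060.
Year 6: ⌊$86,060 × 125%/8⌋ = $13,446. Book value $72,614.
Year 7: ⌊$72,614 × 125%/8⌋ = $11,345. Book value $61,269.
Year 8 (final): $61,269 − $26,800 = $34,469. Book value $26,800.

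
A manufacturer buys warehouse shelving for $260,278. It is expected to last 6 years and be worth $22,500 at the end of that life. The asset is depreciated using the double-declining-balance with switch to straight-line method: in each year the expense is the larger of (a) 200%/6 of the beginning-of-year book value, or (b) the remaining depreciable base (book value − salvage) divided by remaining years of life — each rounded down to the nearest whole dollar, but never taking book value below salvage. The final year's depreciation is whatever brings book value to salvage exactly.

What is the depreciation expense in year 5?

Depreciable base = $260,278 − $22,500 = $237,778.
Year 1: DB = ⌊$260,278 × 200%/6⌋ = $86,759; SL = ⌊$237,778/6⌋ = $39,629 → take DB $86,759. Book value $173,519.
Year 2: DB = ⌊$173,519 × 200%/6⌋ = $57,839; SL = ⌊$151,019/5⌋ = $30,203 → take DB $57,839. Book value $115,680.
Year 3: DB = ⌊$115,680 × 200%/6⌋ = $38,560; SL = ⌊$93,180/4⌋ = $23,295 → take DB $38,560. Book value $77,120.
Year 4: DB = ⌊$77,120 × 200%/6⌋ = $25,706; SL = ⌊$54,620/3⌋ = $18,206 → take DB $25,706. Book value $51,414.
Year 5: DB = ⌊$51,414 × 200%/6⌋ = $17,138; SL = ⌊$28,914/2⌋ = $14,457 → take DB $17,138. Book value $34,276.

$17,138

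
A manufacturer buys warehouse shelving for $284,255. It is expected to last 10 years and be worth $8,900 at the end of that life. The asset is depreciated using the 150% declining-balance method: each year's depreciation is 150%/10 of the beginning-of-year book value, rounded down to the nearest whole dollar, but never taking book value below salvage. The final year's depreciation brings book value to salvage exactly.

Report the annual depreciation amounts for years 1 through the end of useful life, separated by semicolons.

$42,638; $36,242; $30,806; $26,185; $22,257; $18,919; $16,081; $13,669; $11,618; $56,940

Depreciable base = $284,255 − $8,900 = $275,355.
Year 1: ⌊$284,255 × 150%/10⌋ = $42,638. Book value $241,617.
Year 2: ⌊$241,617 × 150%/10⌋ = $36,242. Book value $205,375.
Year 3: ⌊$205,375 × 150%/10⌋ = $30,806. Book value $174,569.
Year 4: ⌊$174,569 × 150%/10⌋ = $26,185. Book value $148,384.
Year 5: ⌊$148,384 × 150%/10⌋ = $22,257. Book value $126,127.
Year 6: ⌊$126,127 × 150%/10⌋ = $18,919. Book value $107,208.
Year 7: ⌊$107,208 × 150%/10⌋ = $16,081. Book value $91,127.
Year 8: ⌊$91,127 × 150%/10⌋ = $13,669. Book value $77,458.
Year 9: ⌊$77,458 × 150%/10⌋ = $11,618. Book value $65,840.
Year 10 (final): $65,840 − $8,900 = $56,940. Book value $8,900.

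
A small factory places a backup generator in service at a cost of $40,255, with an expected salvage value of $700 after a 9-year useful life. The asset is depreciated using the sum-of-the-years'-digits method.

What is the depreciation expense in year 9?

Depreciable base = $40,255 − $700 = $39,555.
Sum of the years' digits = 9+8+7+6+5+4+3+2+1 = 45.
Year 1: $39,555 × 9/45 = $7,911. Book value $32,344.
Year 2: $39,555 × 8/45 = $7,032. Book value $25,312.
Year 3: $39,555 × 7/45 = $6,153. Book value $19,159.
Year 4: $39,555 × 6/45 = $5,274. Book value $13,885.
Year 5: $39,555 × 5/45 = $4,395. Book value $9,490.
Year 6: $39,555 × 4/45 = $3,516. Book value $5,974.
Year 7: $39,555 × 3/45 = $2,637. Book value $3,337.
Year 8: $39,555 × 2/45 = $1,758. Book value $1,579.
Year 9: $39,555 × 1/45 = $879. Book value $700.

$879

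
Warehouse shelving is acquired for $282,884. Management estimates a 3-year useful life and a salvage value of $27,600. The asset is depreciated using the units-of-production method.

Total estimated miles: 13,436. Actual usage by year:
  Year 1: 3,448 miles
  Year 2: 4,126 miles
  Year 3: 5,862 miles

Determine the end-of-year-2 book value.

$138,978

Depreciable base = $282,884 − $27,600 = $255,284.
Rate = $255,284 / 13,436 miles = $19 per mile.
Year 1: 3,448 × $19 = $65,512. Book value $217,372.
Year 2: 4,126 × $19 = $78,394. Book value $138,978.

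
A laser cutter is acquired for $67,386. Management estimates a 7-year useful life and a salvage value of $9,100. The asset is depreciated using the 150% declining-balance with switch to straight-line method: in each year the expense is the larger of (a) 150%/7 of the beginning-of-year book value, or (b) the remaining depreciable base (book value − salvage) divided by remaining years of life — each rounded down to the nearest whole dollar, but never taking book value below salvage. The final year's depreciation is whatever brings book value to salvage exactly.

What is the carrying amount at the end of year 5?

$20,156

Depreciable base = $67,386 − $9,100 = $58,286.
Year 1: DB = ⌊$67,386 × 150%/7⌋ = $14,439; SL = ⌊$58,286/7⌋ = $8,326 → take DB $14,439. Book value $52,947.
Year 2: DB = ⌊$52,947 × 150%/7⌋ = $11,345; SL = ⌊$43,847/6⌋ = $7,307 → take DB $11,345. Book value $41,602.
Year 3: DB = ⌊$41,602 × 150%/7⌋ = $8,914; SL = ⌊$32,502/5⌋ = $6,500 → take DB $8,914. Book value $32,688.
Year 4: DB = ⌊$32,688 × 150%/7⌋ = $7,004; SL = ⌊$23,588/4⌋ = $5,897 → take DB $7,004. Book value $25,684.
Year 5: DB = ⌊$25,684 × 150%/7⌋ = $5,503; SL = ⌊$16,584/3⌋ = $5,528 → take SL $5,528. Book value $20,156.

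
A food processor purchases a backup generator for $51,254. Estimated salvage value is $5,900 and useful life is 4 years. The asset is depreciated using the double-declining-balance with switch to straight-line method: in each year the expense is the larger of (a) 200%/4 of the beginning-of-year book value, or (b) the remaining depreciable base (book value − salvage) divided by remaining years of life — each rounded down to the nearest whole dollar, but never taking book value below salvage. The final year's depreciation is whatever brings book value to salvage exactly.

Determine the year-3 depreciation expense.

Depreciable base = $51,254 − $5,900 = $45,354.
Year 1: DB = ⌊$51,254 × 200%/4⌋ = $25,627; SL = ⌊$45,354/4⌋ = $11,338 → take DB $25,627. Book value $25,627.
Year 2: DB = ⌊$25,627 × 200%/4⌋ = $12,813; SL = ⌊$19,727/3⌋ = $6,575 → take DB $12,813. Book value $12,814.
Year 3: DB = ⌊$12,814 × 200%/4⌋ = $6,407; SL = ⌊$6,914/2⌋ = $3,457 → take DB $6,407. Book value $6,407.

$6,407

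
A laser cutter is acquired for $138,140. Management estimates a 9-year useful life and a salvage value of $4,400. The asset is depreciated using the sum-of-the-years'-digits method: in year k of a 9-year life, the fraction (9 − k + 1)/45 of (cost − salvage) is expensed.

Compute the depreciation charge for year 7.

Depreciable base = $138,140 − $4,400 = $133,740.
Sum of the years' digits = 9+8+7+6+5+4+3+2+1 = 45.
Year 1: $133,740 × 9/45 = $26,748. Book value $111,392.
Year 2: $133,740 × 8/45 = $23,776. Book value $87,616.
Year 3: $133,740 × 7/45 = $20,804. Book value $66,812.
Year 4: $133,740 × 6/45 = $17,832. Book value $48,980.
Year 5: $133,740 × 5/45 = $14,860. Book value $34,120.
Year 6: $133,740 × 4/45 = $11,888. Book value $22,232.
Year 7: $133,740 × 3/45 = $8,916. Book value $13,316.

$8,916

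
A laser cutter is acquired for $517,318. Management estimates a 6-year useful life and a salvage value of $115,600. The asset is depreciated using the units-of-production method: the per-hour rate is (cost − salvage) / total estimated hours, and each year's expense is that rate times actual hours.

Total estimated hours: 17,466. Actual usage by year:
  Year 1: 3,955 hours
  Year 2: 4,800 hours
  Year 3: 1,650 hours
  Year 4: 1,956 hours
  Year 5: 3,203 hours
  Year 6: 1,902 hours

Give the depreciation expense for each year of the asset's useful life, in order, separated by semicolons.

$90,965; $110,400; $37,950; $44,988; $73,669; $43,746

Depreciable base = $517,318 − $115,600 = $401,718.
Rate = $401,718 / 17,466 hours = $23 per hour.
Year 1: 3,955 × $23 = $90,965. Book value $426,353.
Year 2: 4,800 × $23 = $110,400. Book value $315,953.
Year 3: 1,650 × $23 = $37,950. Book value $278,003.
Year 4: 1,956 × $23 = $44,988. Book value $233,015.
Year 5: 3,203 × $23 = $73,669. Book value $159,346.
Year 6: 1,902 × $23 = $43,746. Book value $115,600.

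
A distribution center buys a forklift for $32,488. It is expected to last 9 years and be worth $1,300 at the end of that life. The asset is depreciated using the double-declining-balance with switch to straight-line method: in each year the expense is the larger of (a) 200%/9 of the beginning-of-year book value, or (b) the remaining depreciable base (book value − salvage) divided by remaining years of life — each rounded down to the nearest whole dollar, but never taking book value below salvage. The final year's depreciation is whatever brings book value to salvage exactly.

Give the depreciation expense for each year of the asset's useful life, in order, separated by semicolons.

$7,219; $5,615; $4,367; $3,397; $2,642; $2,055; $1,964; $1,964; $1,965

Depreciable base = $32,488 − $1,300 = $31,188.
Year 1: DB = ⌊$32,488 × 200%/9⌋ = $7,219; SL = ⌊$31,188/9⌋ = $3,465 → take DB $7,219. Book value $25,269.
Year 2: DB = ⌊$25,269 × 200%/9⌋ = $5,615; SL = ⌊$23,969/8⌋ = $2,996 → take DB $5,615. Book value $19,654.
Year 3: DB = ⌊$19,654 × 200%/9⌋ = $4,367; SL = ⌊$18,354/7⌋ = $2,622 → take DB $4,367. Book value $15,287.
Year 4: DB = ⌊$15,287 × 200%/9⌋ = $3,397; SL = ⌊$13,987/6⌋ = $2,331 → take DB $3,397. Book value $11,890.
Year 5: DB = ⌊$11,890 × 200%/9⌋ = $2,642; SL = ⌊$10,590/5⌋ = $2,118 → take DB $2,642. Book value $9,248.
Year 6: DB = ⌊$9,248 × 200%/9⌋ = $2,055; SL = ⌊$7,948/4⌋ = $1,987 → take DB $2,055. Book value $7,193.
Year 7: DB = ⌊$7,193 × 200%/9⌋ = $1,598; SL = ⌊$5,893/3⌋ = $1,964 → take SL $1,964. Book value $5,229.
Year 8: DB = ⌊$5,229 × 200%/9⌋ = $1,162; SL = ⌊$3,929/2⌋ = $1,964 → take SL $1,964. Book value $3,265.
Year 9 (final): $3,265 − $1,300 = $1,965. Book value $1,300.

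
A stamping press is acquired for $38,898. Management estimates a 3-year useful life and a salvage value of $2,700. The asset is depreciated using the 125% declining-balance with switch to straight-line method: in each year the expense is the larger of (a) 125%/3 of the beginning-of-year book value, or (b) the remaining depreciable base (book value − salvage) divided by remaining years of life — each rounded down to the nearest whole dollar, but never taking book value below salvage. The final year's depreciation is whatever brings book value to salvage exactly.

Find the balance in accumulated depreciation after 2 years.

$26,202

Depreciable base = $38,898 − $2,700 = $36,198.
Year 1: DB = ⌊$38,898 × 125%/3⌋ = $16,207; SL = ⌊$36,198/3⌋ = $12,066 → take DB $16,207. Book value $22,691.
Year 2: DB = ⌊$22,691 × 125%/3⌋ = $9,454; SL = ⌊$19,991/2⌋ = $9,995 → take SL $9,995. Book value $12,696.
Accumulated through year 2 = $38,898 − $12,696 = $26,202.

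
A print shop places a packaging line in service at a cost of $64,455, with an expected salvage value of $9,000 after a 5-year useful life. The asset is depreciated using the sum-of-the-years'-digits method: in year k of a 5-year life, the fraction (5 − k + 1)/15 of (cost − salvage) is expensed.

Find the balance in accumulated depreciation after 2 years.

Depreciable base = $64,455 − $9,000 = $55,455.
Sum of the years' digits = 5+4+3+2+1 = 15.
Year 1: $55,455 × 5/15 = $18,485. Book value $45,970.
Year 2: $55,455 × 4/15 = $14,788. Book value $31,182.
Accumulated through year 2 = $64,455 − $31,182 = $33,273.

$33,273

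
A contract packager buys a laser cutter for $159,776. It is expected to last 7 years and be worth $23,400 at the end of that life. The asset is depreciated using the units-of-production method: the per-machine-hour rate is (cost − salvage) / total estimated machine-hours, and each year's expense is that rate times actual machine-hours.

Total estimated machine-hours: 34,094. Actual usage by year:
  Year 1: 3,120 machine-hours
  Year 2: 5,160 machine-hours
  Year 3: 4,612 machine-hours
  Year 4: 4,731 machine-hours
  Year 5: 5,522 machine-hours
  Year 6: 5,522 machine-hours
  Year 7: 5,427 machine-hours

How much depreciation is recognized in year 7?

Depreciable base = $159,776 − $23,400 = $136,376.
Rate = $136,376 / 34,094 machine-hours = $4 per machine-hour.
Year 1: 3,120 × $4 = $12,480. Book value $147,296.
Year 2: 5,160 × $4 = $20,640. Book value $126,656.
Year 3: 4,612 × $4 = $18,448. Book value $108,208.
Year 4: 4,731 × $4 = $18,924. Book value $89,284.
Year 5: 5,522 × $4 = $22,088. Book value $67,196.
Year 6: 5,522 × $4 = $22,088. Book value $45,108.
Year 7: 5,427 × $4 = $21,708. Book value $23,400.

$21,708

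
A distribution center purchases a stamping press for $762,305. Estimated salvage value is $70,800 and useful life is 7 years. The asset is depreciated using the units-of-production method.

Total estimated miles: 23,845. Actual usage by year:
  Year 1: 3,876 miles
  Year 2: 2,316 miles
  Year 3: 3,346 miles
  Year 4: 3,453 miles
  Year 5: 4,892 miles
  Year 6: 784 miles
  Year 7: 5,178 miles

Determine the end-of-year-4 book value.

Depreciable base = $762,305 − $70,800 = $691,505.
Rate = $691,505 / 23,845 miles = $29 per mile.
Year 1: 3,876 × $29 = $112,404. Book value $649,901.
Year 2: 2,316 × $29 = $67,164. Book value $582,737.
Year 3: 3,346 × $29 = $97,034. Book value $485,703.
Year 4: 3,453 × $29 = $100,137. Book value $385,566.

$385,566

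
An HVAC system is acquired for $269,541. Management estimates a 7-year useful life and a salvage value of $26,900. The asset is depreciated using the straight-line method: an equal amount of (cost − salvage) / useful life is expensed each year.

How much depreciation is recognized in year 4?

$34,663

Depreciable base = $269,541 − $26,900 = $242,641.
Annual expense = $242,641 / 7 = $34,663.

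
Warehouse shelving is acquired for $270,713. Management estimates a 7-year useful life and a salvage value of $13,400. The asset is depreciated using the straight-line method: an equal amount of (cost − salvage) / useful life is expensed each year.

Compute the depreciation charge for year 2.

Depreciable base = $270,713 − $13,400 = $257,313.
Annual expense = $257,313 / 7 = $36,759.

$36,759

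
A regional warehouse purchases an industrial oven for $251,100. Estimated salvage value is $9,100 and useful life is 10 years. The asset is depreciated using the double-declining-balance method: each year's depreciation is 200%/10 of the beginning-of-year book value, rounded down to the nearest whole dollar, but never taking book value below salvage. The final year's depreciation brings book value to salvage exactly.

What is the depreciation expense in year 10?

$24,604

Depreciable base = $251,100 − $9,100 = $242,000.
Year 1: ⌊$251,100 × 200%/10⌋ = $50,220. Book value $200,880.
Year 2: ⌊$200,880 × 200%/10⌋ = $40,176. Book value $160,704.
Year 3: ⌊$160,704 × 200%/10⌋ = $32,140. Book value $128,564.
Year 4: ⌊$128,564 × 200%/10⌋ = $25,712. Book value $102,852.
Year 5: ⌊$102,852 × 200%/10⌋ = $20,570. Book value $82,282.
Year 6: ⌊$82,282 × 200%/10⌋ = $16,456. Book value $65,826.
Year 7: ⌊$65,826 × 200%/10⌋ = $13,165. Book value $52,661.
Year 8: ⌊$52,661 × 200%/10⌋ = $10,532. Book value $42,129.
Year 9: ⌊$42,129 × 200%/10⌋ = $8,425. Book value $33,704.
Year 10 (final): $33,704 − $9,100 = $24,604. Book value $9,100.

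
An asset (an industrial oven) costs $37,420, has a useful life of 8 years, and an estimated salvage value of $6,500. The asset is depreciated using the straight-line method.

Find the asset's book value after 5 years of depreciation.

$18,095

Depreciable base = $37,420 − $6,500 = $30,920.
Annual expense = $30,920 / 8 = $3,865.
End of year 1: book value $33,555.
End of year 2: book value $29,690.
End of year 3: book value $25,825.
End of year 4: book value $21,960.
End of year 5: book value $18,095.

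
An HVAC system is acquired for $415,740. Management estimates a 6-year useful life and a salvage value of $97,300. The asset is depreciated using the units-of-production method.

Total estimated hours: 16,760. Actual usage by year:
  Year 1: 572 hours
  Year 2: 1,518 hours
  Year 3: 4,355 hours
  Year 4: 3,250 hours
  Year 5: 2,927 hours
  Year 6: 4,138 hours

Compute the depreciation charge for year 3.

Depreciable base = $415,740 − $97,300 = $318,440.
Rate = $318,440 / 16,760 hours = $19 per hour.
Year 1: 572 × $19 = $10,868. Book value $404,872.
Year 2: 1,518 × $19 = $28,842. Book value $376,030.
Year 3: 4,355 × $19 = $82,745. Book value $293,285.

$82,745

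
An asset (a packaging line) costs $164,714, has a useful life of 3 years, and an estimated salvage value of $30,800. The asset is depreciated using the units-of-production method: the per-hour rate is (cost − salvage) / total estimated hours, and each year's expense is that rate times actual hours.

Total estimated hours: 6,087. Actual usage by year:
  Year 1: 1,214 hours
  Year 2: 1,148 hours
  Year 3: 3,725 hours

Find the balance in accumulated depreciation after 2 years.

$51,964

Depreciable base = $164,714 − $30,800 = $133,914.
Rate = $133,914 / 6,087 hours = $22 per hour.
Year 1: 1,214 × $22 = $26,708. Book value $138,006.
Year 2: 1,148 × $22 = $25,256. Book value $112,750.
Accumulated through year 2 = $164,714 − $112,750 = $51,964.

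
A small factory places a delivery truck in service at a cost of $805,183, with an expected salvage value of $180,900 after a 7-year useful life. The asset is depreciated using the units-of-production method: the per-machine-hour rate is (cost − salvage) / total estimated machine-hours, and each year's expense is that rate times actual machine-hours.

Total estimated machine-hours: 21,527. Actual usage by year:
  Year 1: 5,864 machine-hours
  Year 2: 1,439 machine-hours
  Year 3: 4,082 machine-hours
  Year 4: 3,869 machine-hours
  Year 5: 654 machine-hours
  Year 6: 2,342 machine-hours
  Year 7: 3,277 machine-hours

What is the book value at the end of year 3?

Depreciable base = $805,183 − $180,900 = $624,283.
Rate = $624,283 / 21,527 machine-hours = $29 per machine-hour.
Year 1: 5,864 × $29 = $170,056. Book value $635,127.
Year 2: 1,439 × $29 = $41,731. Book value $593,396.
Year 3: 4,082 × $29 = $118,378. Book value $475,018.

$475,018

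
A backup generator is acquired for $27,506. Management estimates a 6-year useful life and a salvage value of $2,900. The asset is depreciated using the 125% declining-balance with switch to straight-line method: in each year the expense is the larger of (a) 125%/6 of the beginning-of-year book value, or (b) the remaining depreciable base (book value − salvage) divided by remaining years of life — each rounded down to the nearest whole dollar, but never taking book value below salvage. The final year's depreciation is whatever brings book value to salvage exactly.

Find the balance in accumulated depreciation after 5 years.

$21,023

Depreciable base = $27,506 − $2,900 = $24,606.
Year 1: DB = ⌊$27,506 × 125%/6⌋ = $5,730; SL = ⌊$24,606/6⌋ = $4,101 → take DB $5,730. Book value $21,776.
Year 2: DB = ⌊$21,776 × 125%/6⌋ = $4,536; SL = ⌊$18,876/5⌋ = $3,775 → take DB $4,536. Book value $17,240.
Year 3: DB = ⌊$17,240 × 125%/6⌋ = $3,591; SL = ⌊$14,340/4⌋ = $3,585 → take DB $3,591. Book value $13,649.
Year 4: DB = ⌊$13,649 × 125%/6⌋ = $2,843; SL = ⌊$10,749/3⌋ = $3,583 → take SL $3,583. Book value $10,066.
Year 5: DB = ⌊$10,066 × 125%/6⌋ = $2,097; SL = ⌊$7,166/2⌋ = $3,583 → take SL $3,583. Book value $6,483.
Accumulated through year 5 = $27,506 − $6,483 = $21,023.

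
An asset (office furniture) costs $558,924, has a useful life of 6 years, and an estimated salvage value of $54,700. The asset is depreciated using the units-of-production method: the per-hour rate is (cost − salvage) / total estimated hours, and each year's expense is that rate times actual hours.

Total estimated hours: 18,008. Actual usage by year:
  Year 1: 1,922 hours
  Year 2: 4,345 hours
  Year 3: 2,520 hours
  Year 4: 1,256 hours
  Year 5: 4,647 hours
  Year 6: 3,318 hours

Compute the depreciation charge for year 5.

Depreciable base = $558,924 − $54,700 = $504,224.
Rate = $504,224 / 18,008 hours = $28 per hour.
Year 1: 1,922 × $28 = $53,816. Book value $505,108.
Year 2: 4,345 × $28 = $121,660. Book value $383,448.
Year 3: 2,520 × $28 = $70,560. Book value $312,888.
Year 4: 1,256 × $28 = $35,168. Book value $277,720.
Year 5: 4,647 × $28 = $130,116. Book value $147,604.

$130,116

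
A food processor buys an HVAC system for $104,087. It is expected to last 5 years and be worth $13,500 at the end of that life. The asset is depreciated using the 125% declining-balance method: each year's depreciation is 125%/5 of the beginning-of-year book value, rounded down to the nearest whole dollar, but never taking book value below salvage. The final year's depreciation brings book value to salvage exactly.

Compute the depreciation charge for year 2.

Depreciable base = $104,087 − $13,500 = $90,587.
Year 1: ⌊$104,087 × 125%/5⌋ = $26,021. Book value $78,066.
Year 2: ⌊$78,066 × 125%/5⌋ = $19,516. Book value $58,550.

$19,516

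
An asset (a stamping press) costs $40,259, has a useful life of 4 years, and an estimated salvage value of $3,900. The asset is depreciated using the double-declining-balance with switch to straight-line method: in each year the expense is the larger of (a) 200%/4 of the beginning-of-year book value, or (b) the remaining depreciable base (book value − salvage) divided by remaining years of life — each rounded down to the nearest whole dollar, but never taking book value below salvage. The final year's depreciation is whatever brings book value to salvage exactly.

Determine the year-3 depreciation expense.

$5,032

Depreciable base = $40,259 − $3,900 = $36,359.
Year 1: DB = ⌊$40,259 × 200%/4⌋ = $20,129; SL = ⌊$36,359/4⌋ = $9,089 → take DB $20,129. Book value $20,130.
Year 2: DB = ⌊$20,130 × 200%/4⌋ = $10,065; SL = ⌊$16,230/3⌋ = $5,410 → take DB $10,065. Book value $10,065.
Year 3: DB = ⌊$10,065 × 200%/4⌋ = $5,032; SL = ⌊$6,165/2⌋ = $3,082 → take DB $5,032. Book value $5,033.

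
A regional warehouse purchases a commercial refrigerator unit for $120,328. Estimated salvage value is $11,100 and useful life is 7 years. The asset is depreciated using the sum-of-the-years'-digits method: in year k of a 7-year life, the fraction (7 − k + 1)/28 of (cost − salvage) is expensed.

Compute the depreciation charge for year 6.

$7,802

Depreciable base = $120,328 − $11,100 = $109,228.
Sum of the years' digits = 7+6+5+4+3+2+1 = 28.
Year 1: $109,228 × 7/28 = $27,307. Book value $93,021.
Year 2: $109,228 × 6/28 = $23,406. Book value $69,615.
Year 3: $109,228 × 5/28 = $19,505. Book value $50,110.
Year 4: $109,228 × 4/28 = $15,604. Book value $34,506.
Year 5: $109,228 × 3/28 = $11,703. Book value $22,803.
Year 6: $109,228 × 2/28 = $7,802. Book value $15,001.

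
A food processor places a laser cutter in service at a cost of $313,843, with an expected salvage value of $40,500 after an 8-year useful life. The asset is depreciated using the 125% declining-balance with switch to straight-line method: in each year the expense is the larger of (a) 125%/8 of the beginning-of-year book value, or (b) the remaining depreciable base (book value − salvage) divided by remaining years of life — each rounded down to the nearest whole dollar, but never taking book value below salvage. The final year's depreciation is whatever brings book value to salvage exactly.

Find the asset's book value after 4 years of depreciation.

Depreciable base = $313,843 − $40,500 = $273,343.
Year 1: DB = ⌊$313,843 × 125%/8⌋ = $49,037; SL = ⌊$273,343/8⌋ = $34,167 → take DB $49,037. Book value $264,806.
Year 2: DB = ⌊$264,806 × 125%/8⌋ = $41,375; SL = ⌊$224,306/7⌋ = $32,043 → take DB $41,375. Book value $223,431.
Year 3: DB = ⌊$223,431 × 125%/8⌋ = $34,911; SL = ⌊$182,931/6⌋ = $30,488 → take DB $34,911. Book value $188,520.
Year 4: DB = ⌊$188,520 × 125%/8⌋ = $29,456; SL = ⌊$148,020/5⌋ = $29,604 → take SL $29,604. Book value $158,916.

$158,916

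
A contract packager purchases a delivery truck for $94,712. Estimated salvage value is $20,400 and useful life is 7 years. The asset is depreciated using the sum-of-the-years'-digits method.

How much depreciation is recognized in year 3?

$13,270

Depreciable base = $94,712 − $20,400 = $74,312.
Sum of the years' digits = 7+6+5+4+3+2+1 = 28.
Year 1: $74,312 × 7/28 = $18,578. Book value $76,134.
Year 2: $74,312 × 6/28 = $15,924. Book value $60,210.
Year 3: $74,312 × 5/28 = $13,270. Book value $46,940.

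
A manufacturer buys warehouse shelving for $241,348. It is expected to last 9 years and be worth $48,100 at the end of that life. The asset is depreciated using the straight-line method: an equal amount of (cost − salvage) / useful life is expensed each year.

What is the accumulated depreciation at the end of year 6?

Depreciable base = $241,348 − $48,100 = $193,248.
Annual expense = $193,248 / 9 = $21,472.
End of year 1: book value $219,876.
End of year 2: book value $198,404.
End of year 3: book value $176,932.
End of year 4: book value $155,460.
End of year 5: book value $133,988.
End of year 6: book value $112,516.
Accumulated through year 6 = $241,348 − $112,516 = $128,832.

$128,832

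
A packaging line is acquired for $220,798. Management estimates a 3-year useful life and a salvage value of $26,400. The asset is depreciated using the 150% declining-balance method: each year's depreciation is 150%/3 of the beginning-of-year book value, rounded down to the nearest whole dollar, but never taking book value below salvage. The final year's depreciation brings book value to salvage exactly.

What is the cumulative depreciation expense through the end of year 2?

Depreciable base = $220,798 − $26,400 = $194,398.
Year 1: ⌊$220,798 × 150%/3⌋ = $110,399. Book value $110,399.
Year 2: ⌊$110,399 × 150%/3⌋ = $55,199. Book value $55,200.
Accumulated through year 2 = $220,798 − $55,200 = $165,598.

$165,598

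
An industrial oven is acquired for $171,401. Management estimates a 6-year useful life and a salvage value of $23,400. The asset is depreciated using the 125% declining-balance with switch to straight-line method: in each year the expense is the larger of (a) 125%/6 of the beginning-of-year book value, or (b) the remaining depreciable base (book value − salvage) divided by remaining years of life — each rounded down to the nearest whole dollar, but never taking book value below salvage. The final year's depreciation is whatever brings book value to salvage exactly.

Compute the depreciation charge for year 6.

Depreciable base = $171,401 − $23,400 = $148,001.
Year 1: DB = ⌊$171,401 × 125%/6⌋ = $35,708; SL = ⌊$148,001/6⌋ = $24,666 → take DB $35,708. Book value $135,693.
Year 2: DB = ⌊$135,693 × 125%/6⌋ = $28,269; SL = ⌊$112,293/5⌋ = $22,458 → take DB $28,269. Book value $107,424.
Year 3: DB = ⌊$107,424 × 125%/6⌋ = $22,380; SL = ⌊$84,024/4⌋ = $21,006 → take DB $22,380. Book value $85,044.
Year 4: DB = ⌊$85,044 × 125%/6⌋ = $17,717; SL = ⌊$61,644/3⌋ = $20,548 → take SL $20,548. Book value $64,496.
Year 5: DB = ⌊$64,496 × 125%/6⌋ = $13,436; SL = ⌊$41,096/2⌋ = $20,548 → take SL $20,548. Book value $43,948.
Year 6 (final): $43,948 − $23,400 = $20,548. Book value $23,400.

$20,548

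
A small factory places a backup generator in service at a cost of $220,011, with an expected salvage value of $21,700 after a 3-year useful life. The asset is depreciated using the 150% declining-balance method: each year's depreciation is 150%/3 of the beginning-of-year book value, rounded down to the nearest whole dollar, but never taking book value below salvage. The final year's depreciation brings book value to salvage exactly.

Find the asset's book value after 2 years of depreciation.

Depreciable base = $220,011 − $21,700 = $198,311.
Year 1: ⌊$220,011 × 150%/3⌋ = $110,005. Book value $110,006.
Year 2: ⌊$110,006 × 150%/3⌋ = $55,003. Book value $55,003.

$55,003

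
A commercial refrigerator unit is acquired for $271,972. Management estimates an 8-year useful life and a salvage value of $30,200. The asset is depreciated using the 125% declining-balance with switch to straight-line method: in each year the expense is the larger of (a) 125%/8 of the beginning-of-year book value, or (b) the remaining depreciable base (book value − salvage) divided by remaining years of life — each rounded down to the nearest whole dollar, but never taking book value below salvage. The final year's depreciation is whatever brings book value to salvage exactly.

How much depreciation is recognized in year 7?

Depreciable base = $271,972 − $30,200 = $241,772.
Year 1: DB = ⌊$271,972 × 125%/8⌋ = $42,495; SL = ⌊$241,772/8⌋ = $30,221 → take DB $42,495. Book value $229,477.
Year 2: DB = ⌊$229,477 × 125%/8⌋ = $35,855; SL = ⌊$199,277/7⌋ = $28,468 → take DB $35,855. Book value $193,622.
Year 3: DB = ⌊$193,622 × 125%/8⌋ = $30,253; SL = ⌊$163,422/6⌋ = $27,237 → take DB $30,253. Book value $163,369.
Year 4: DB = ⌊$163,369 × 125%/8⌋ = $25,526; SL = ⌊$133,169/5⌋ = $26,633 → take SL $26,633. Book value $136,736.
Year 5: DB = ⌊$136,736 × 125%/8⌋ = $21,365; SL = ⌊$106,536/4⌋ = $26,634 → take SL $26,634. Book value $110,102.
Year 6: DB = ⌊$110,102 × 125%/8⌋ = $17,203; SL = ⌊$79,902/3⌋ = $26,634 → take SL $26,634. Book value $83,468.
Year 7: DB = ⌊$83,468 × 125%/8⌋ = $13,041; SL = ⌊$53,268/2⌋ = $26,634 → take SL $26,634. Book value $56,834.

$26,634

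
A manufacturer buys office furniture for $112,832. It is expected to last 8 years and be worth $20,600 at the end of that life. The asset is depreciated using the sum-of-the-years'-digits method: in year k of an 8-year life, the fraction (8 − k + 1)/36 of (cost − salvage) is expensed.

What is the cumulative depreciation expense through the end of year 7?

$89,670

Depreciable base = $112,832 − $20,600 = $92,232.
Sum of the years' digits = 8+7+6+5+4+3+2+1 = 36.
Year 1: $92,232 × 8/36 = $20,496. Book value $92,336.
Year 2: $92,232 × 7/36 = $17,934. Book value $74,402.
Year 3: $92,232 × 6/36 = $15,372. Book value $59,030.
Year 4: $92,232 × 5/36 = $12,810. Book value $46,220.
Year 5: $92,232 × 4/36 = $10,248. Book value $35,972.
Year 6: $92,232 × 3/36 = $7,686. Book value $28,286.
Year 7: $92,232 × 2/36 = $5,124. Book value $23,162.
Accumulated through year 7 = $112,832 − $23,162 = $89,670.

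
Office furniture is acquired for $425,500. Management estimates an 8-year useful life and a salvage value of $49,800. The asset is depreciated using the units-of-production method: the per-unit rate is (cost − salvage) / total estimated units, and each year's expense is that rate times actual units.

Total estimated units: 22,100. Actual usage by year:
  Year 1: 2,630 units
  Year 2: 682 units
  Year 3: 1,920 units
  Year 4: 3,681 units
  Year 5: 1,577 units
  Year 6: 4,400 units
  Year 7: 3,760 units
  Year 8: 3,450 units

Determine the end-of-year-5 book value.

$247,170

Depreciable base = $425,500 − $49,800 = $375,700.
Rate = $375,700 / 22,100 units = $17 per unit.
Year 1: 2,630 × $17 = $44,710. Book value $380,790.
Year 2: 682 × $17 = $11,594. Book value $369,196.
Year 3: 1,920 × $17 = $32,640. Book value $336,556.
Year 4: 3,681 × $17 = $62,577. Book value $273,979.
Year 5: 1,577 × $17 = $26,809. Book value $247,170.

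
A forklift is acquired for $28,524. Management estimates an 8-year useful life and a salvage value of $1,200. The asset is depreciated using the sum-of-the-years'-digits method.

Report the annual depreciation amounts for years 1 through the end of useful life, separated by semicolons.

Depreciable base = $28,524 − $1,200 = $27,324.
Sum of the years' digits = 8+7+6+5+4+3+2+1 = 36.
Year 1: $27,324 × 8/36 = $6,072. Book value $22,452.
Year 2: $27,324 × 7/36 = $5,313. Book value $17,139.
Year 3: $27,324 × 6/36 = $4,554. Book value $12,585.
Year 4: $27,324 × 5/36 = $3,795. Book value $8,790.
Year 5: $27,324 × 4/36 = $3,036. Book value $5,754.
Year 6: $27,324 × 3/36 = $2,277. Book value $3,477.
Year 7: $27,324 × 2/36 = $1,518. Book value $1,959.
Year 8: $27,324 × 1/36 = $759. Book value $1,200.

$6,072; $5,313; $4,554; $3,795; $3,036; $2,277; $1,518; $759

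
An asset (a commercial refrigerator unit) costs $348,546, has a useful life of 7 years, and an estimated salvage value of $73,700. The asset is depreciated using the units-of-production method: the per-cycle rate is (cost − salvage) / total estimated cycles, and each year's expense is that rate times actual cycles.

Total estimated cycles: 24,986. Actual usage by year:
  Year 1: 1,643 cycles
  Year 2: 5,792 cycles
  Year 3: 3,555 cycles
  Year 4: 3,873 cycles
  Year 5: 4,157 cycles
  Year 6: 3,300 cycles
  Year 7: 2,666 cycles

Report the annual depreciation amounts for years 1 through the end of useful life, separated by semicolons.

Depreciable base = $348,546 − $73,700 = $274,846.
Rate = $274,846 / 24,986 cycles = $11 per cycle.
Year 1: 1,643 × $11 = $18,073. Book value $330,473.
Year 2: 5,792 × $11 = $63,712. Book value $266,761.
Year 3: 3,555 × $11 = $39,105. Book value $227,656.
Year 4: 3,873 × $11 = $42,603. Book value $185,053.
Year 5: 4,157 × $11 = $45,727. Book value $139,326.
Year 6: 3,300 × $11 = $36,300. Book value $103,026.
Year 7: 2,666 × $11 = $29,326. Book value $73,700.

$18,073; $63,712; $39,105; $42,603; $45,727; $36,300; $29,326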